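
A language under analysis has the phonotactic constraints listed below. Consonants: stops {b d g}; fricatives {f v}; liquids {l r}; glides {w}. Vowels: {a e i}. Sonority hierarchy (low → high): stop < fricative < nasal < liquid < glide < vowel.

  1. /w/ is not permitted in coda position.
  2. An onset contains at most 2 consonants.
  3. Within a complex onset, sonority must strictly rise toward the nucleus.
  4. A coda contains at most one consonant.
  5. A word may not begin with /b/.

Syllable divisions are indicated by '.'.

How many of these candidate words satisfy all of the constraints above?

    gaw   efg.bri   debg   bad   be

gaw — violates constraint 1: syllable 1 coda contains /w/ → ill-formed
efg.bri — violates constraint 4: syllable 1 coda /fg/ has 2 consonants (> 1) → ill-formed
debg — violates constraint 4: syllable 1 coda /bg/ has 2 consonants (> 1) → ill-formed
bad — violates constraint 5: word begins with /b/ → ill-formed
be — violates constraint 5: word begins with /b/ → ill-formed
No form is well-formed → 0.

0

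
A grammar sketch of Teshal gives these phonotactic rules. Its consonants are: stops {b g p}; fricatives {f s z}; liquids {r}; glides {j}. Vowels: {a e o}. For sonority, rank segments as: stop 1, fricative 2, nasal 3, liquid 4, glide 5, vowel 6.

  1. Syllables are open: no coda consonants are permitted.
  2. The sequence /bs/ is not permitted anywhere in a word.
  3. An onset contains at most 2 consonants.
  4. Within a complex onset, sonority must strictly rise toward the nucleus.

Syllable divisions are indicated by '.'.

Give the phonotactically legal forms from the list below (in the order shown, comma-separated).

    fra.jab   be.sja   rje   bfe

be.sja, rje, bfe

fra.jab — violates constraint 1: syllable 2 coda /b/ has 1 consonant (> 0) → phonotactically illegal
be.sja — σ1 onset /b/, coda /∅/ ok; σ2 onset /sj/ (2→5 rises), coda /∅/ ok → phonotactically legal
rje — σ1 onset /rj/ (4→5 rises), coda /∅/ ok → phonotactically legal
bfe — σ1 onset /bf/ (1→2 rises), coda /∅/ ok → phonotactically legal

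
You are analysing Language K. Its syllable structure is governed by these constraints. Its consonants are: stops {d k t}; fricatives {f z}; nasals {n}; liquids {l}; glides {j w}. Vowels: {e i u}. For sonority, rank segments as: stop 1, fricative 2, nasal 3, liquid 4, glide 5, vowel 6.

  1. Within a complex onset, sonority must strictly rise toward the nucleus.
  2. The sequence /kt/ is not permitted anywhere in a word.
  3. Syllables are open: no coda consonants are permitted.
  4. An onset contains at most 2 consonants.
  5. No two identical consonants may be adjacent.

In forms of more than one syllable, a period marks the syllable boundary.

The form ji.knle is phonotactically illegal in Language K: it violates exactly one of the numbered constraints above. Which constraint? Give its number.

ji.knle: syllable 2 onset /knl/ has 3 consonants (> 2).
This is a violation of constraint 4: "An onset contains at most 2 consonants."
The remaining constraints (1, 2, 3, 5) are satisfied.

4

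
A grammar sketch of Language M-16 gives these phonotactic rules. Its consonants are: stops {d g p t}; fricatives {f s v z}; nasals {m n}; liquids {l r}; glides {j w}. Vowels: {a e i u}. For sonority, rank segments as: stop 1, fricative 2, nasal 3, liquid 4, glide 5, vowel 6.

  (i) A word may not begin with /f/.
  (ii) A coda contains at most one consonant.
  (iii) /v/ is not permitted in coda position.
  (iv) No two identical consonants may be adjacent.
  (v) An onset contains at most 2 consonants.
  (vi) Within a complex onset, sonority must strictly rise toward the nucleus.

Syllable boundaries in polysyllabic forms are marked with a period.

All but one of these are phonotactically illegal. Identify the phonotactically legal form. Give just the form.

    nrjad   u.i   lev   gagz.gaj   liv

u.i

nrjad — violates constraint (v): syllable 1 onset /nrj/ has 3 consonants (> 2) → phonotactically illegal
u.i — σ1 onset /∅/, coda /∅/ ok; σ2 onset /∅/, coda /∅/ ok → phonotactically legal
lev — violates constraint (iii): syllable 1 coda contains /v/ → phonotactically illegal
gagz.gaj — violates constraint (ii): syllable 1 coda /gz/ has 2 consonants (> 1) → phonotactically illegal
liv — violates constraint (iii): syllable 1 coda contains /v/ → phonotactically illegal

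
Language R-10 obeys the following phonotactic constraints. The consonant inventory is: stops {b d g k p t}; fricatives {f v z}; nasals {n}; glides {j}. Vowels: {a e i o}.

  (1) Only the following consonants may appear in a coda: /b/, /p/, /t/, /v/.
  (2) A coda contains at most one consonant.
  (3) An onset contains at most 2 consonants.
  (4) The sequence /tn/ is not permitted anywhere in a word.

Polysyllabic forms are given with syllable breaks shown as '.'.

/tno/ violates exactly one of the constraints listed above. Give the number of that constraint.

4

/tno/: contains banned sequence /tn/.
This is a violation of constraint 4: "The sequence /tn/ is not permitted anywhere in a word."
The remaining constraints (1, 2, 3) are satisfied.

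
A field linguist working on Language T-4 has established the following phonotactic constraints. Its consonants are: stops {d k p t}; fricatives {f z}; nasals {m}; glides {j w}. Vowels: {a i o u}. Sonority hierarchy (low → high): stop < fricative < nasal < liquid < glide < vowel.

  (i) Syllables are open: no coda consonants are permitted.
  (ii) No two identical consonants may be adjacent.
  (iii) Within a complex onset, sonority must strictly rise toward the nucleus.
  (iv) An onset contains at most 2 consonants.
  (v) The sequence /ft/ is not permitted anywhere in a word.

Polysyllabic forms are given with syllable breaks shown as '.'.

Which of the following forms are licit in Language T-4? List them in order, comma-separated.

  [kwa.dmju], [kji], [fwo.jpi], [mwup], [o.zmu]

[kji], [o.zmu]

[kwa.dmju] — violates constraint (iv): syllable 2 onset /dmj/ has 3 consonants (> 2) → illicit
[kji] — σ1 onset /kj/ (1→5 rises), coda /∅/ ok → licit
[fwo.jpi] — violates constraint (iii): syllable 2 onset /jp/: /j/ (glide, 5) → /p/ (stop, 1) does not rise → illicit
[mwup] — violates constraint (i): syllable 1 coda /p/ has 1 consonant (> 0) → illicit
[o.zmu] — σ1 onset /∅/, coda /∅/ ok; σ2 onset /zm/ (2→3 rises), coda /∅/ ok → licit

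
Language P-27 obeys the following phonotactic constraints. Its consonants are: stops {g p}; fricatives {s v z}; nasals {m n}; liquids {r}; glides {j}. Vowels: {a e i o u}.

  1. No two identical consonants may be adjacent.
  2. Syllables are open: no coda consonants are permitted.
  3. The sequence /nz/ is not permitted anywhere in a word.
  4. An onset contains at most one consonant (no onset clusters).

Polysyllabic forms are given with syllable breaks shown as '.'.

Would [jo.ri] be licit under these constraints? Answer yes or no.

[jo.ri] — σ1 onset /j/, coda /∅/ ok; σ2 onset /r/, coda /∅/ ok → licit

yes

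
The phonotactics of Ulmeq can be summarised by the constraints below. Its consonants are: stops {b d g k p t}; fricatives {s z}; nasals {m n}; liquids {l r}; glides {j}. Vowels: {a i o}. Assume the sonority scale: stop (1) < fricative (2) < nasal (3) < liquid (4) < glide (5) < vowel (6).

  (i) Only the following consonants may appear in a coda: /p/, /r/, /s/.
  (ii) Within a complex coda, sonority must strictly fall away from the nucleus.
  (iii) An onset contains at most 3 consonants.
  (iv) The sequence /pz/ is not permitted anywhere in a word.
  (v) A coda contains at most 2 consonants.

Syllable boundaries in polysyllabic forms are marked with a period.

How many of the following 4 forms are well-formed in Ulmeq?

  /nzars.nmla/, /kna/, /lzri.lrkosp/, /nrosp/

4

/nzars.nmla/ — σ1 onset /nz/ (2C), coda /rs/ (4→2 falls) ok; σ2 onset /nml/ (3C), coda /∅/ ok → well-formed
/kna/ — σ1 onset /kn/ (2C), coda /∅/ ok → well-formed
/lzri.lrkosp/ — σ1 onset /lzr/ (3C), coda /∅/ ok; σ2 onset /lrk/ (3C), coda /sp/ (2→1 falls) ok → well-formed
/nrosp/ — σ1 onset /nr/ (2C), coda /sp/ (2→1 falls) ok → well-formed
Well-formed: /nzars.nmla/, /kna/, /lzri.lrkosp/, /nrosp/ → 4.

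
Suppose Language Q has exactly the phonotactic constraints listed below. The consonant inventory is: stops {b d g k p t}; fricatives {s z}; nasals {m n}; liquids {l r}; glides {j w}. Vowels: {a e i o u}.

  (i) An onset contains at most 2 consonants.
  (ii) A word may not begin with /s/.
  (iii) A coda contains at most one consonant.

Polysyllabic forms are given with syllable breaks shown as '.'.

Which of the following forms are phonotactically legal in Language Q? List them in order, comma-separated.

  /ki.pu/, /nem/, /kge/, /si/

/ki.pu/, /nem/, /kge/

/ki.pu/ — σ1 onset /k/, coda /∅/ ok; σ2 onset /p/, coda /∅/ ok → phonotactically legal
/nem/ — σ1 onset /n/, coda /m/ ok → phonotactically legal
/kge/ — σ1 onset /kg/ (2C), coda /∅/ ok → phonotactically legal
/si/ — violates constraint (ii): word begins with /s/ → phonotactically illegal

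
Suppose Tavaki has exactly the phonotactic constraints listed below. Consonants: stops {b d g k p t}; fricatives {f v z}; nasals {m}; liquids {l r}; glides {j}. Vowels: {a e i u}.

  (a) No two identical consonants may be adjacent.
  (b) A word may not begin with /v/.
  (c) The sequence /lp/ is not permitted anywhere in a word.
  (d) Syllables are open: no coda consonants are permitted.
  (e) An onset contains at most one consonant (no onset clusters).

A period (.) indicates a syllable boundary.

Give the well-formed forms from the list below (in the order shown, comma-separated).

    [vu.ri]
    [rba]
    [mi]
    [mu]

[vu.ri] — violates constraint (b): word begins with /v/ → ill-formed
[rba] — violates constraint (e): syllable 1 onset /rb/ has 2 consonants (> 1) → ill-formed
[mi] — σ1 onset /m/, coda /∅/ ok → well-formed
[mu] — σ1 onset /m/, coda /∅/ ok → well-formed

[mi], [mu]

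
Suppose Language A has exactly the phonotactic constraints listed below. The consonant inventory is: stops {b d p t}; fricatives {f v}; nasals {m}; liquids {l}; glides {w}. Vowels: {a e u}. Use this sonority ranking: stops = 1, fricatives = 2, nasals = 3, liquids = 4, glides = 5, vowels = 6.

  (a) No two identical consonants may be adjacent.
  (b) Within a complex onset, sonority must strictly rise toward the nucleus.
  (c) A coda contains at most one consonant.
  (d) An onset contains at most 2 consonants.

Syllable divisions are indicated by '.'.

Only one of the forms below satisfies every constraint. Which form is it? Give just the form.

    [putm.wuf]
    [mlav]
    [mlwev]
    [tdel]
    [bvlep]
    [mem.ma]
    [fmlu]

[mlav]

[putm.wuf] — violates constraint (c): syllable 1 coda /tm/ has 2 consonants (> 1) → phonotactically illegal
[mlav] — σ1 onset /ml/ (3→4 rises), coda /v/ ok → phonotactically legal
[mlwev] — violates constraint (d): syllable 1 onset /mlw/ has 3 consonants (> 2) → phonotactically illegal
[tdel] — violates constraint (b): syllable 1 onset /td/: /t/ (stop, 1) → /d/ (stop, 1) does not rise → phonotactically illegal
[bvlep] — violates constraint (d): syllable 1 onset /bvl/ has 3 consonants (> 2) → phonotactically illegal
[mem.ma] — violates constraint (a): adjacent identical consonants /mm/ → phonotactically illegal
[fmlu] — violates constraint (d): syllable 1 onset /fml/ has 3 consonants (> 2) → phonotactically illegal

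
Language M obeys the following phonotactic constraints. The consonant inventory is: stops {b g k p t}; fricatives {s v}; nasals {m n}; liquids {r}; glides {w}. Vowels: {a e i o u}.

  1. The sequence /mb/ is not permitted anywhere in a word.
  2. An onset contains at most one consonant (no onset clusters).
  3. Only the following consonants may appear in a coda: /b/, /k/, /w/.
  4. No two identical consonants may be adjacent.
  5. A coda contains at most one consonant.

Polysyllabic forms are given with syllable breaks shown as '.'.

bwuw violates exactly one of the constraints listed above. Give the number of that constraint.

2

bwuw: syllable 1 onset /bw/ has 2 consonants (> 1).
This is a violation of constraint 2: "An onset contains at most one consonant (no onset clusters)."
The remaining constraints (1, 3, 4, 5) are satisfied.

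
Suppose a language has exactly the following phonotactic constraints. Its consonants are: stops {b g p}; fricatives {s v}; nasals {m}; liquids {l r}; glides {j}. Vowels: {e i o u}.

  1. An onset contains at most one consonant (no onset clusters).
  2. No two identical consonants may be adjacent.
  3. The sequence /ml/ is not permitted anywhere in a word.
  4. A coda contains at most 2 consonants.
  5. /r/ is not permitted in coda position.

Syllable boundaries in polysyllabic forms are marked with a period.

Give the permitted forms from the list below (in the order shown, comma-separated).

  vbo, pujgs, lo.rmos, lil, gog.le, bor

vbo — violates constraint 1: syllable 1 onset /vb/ has 2 consonants (> 1) → not permitted
pujgs — violates constraint 4: syllable 1 coda /jgs/ has 3 consonants (> 2) → not permitted
lo.rmos — violates constraint 1: syllable 2 onset /rm/ has 2 consonants (> 1) → not permitted
lil — σ1 onset /l/, coda /l/ ok → permitted
gog.le — σ1 onset /g/, coda /g/ ok; σ2 onset /l/, coda /∅/ ok → permitted
bor — violates constraint 5: syllable 1 coda contains /r/ → not permitted

lil, gog.le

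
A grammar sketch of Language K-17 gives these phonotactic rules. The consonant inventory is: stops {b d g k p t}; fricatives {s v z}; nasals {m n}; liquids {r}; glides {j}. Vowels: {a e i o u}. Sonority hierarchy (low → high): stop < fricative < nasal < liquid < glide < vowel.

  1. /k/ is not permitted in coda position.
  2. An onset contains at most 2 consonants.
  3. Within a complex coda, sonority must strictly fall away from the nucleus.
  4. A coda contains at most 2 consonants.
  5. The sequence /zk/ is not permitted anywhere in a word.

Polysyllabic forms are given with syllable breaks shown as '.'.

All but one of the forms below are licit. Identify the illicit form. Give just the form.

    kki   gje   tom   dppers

dppers

kki — σ1 onset /kk/ (2C), coda /∅/ ok → licit
gje — σ1 onset /gj/ (2C), coda /∅/ ok → licit
tom — σ1 onset /t/, coda /m/ ok → licit
dppers — violates constraint 2: syllable 1 onset /dpp/ has 3 consonants (> 2) → illicit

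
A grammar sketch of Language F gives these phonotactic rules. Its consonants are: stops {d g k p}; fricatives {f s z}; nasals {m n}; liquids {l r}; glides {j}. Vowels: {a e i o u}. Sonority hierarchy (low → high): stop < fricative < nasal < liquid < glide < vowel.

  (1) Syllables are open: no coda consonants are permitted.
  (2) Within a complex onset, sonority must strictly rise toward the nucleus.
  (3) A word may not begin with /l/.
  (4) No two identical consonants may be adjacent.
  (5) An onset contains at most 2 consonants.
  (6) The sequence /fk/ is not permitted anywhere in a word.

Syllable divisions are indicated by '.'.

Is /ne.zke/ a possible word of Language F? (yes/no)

no

/ne.zke/ — violates constraint 2: syllable 2 onset /zk/: /z/ (fricative, 2) → /k/ (stop, 1) does not rise → not permitted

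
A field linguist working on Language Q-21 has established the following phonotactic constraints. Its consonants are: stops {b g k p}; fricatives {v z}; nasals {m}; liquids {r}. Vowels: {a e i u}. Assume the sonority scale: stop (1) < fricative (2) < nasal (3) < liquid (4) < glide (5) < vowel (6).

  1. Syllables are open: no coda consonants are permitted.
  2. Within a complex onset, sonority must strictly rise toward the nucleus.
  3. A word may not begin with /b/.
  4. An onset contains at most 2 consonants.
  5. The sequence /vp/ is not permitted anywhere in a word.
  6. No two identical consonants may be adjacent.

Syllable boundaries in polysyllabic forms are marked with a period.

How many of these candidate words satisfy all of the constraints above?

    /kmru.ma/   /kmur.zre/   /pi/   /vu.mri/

2

/kmru.ma/ — violates constraint 4: syllable 1 onset /kmr/ has 3 consonants (> 2) → phonotactically illegal
/kmur.zre/ — violates constraint 1: syllable 1 coda /r/ has 1 consonant (> 0) → phonotactically illegal
/pi/ — σ1 onset /p/, coda /∅/ ok → phonotactically legal
/vu.mri/ — σ1 onset /v/, coda /∅/ ok; σ2 onset /mr/ (3→4 rises), coda /∅/ ok → phonotactically legal
Phonotactically legal: /pi/, /vu.mri/ → 2.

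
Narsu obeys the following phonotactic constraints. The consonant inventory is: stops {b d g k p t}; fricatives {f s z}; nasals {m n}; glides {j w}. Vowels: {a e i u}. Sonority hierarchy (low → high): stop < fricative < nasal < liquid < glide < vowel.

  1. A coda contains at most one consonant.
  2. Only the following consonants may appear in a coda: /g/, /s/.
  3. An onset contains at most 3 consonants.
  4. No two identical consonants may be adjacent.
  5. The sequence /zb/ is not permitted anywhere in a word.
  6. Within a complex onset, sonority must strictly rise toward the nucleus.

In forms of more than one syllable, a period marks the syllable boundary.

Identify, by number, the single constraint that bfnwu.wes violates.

bfnwu.wes: syllable 1 onset /bfnw/ has 4 consonants (> 3).
This is a violation of constraint 3: "An onset contains at most 3 consonants."
The remaining constraints (1, 2, 4, 5, 6) are satisfied.

3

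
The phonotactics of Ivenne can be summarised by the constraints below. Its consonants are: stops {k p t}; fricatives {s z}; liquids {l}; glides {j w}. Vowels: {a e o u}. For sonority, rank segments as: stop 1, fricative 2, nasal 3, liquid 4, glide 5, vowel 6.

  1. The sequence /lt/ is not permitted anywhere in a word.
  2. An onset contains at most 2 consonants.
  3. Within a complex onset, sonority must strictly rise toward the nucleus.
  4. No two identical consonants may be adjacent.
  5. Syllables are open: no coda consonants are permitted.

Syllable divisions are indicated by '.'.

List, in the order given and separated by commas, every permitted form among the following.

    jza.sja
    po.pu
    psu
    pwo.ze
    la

po.pu, psu, pwo.ze, la

jza.sja — violates constraint 3: syllable 1 onset /jz/: /j/ (glide, 5) → /z/ (fricative, 2) does not rise → not permitted
po.pu — σ1 onset /p/, coda /∅/ ok; σ2 onset /p/, coda /∅/ ok → permitted
psu — σ1 onset /ps/ (1→2 rises), coda /∅/ ok → permitted
pwo.ze — σ1 onset /pw/ (1→5 rises), coda /∅/ ok; σ2 onset /z/, coda /∅/ ok → permitted
la — σ1 onset /l/, coda /∅/ ok → permitted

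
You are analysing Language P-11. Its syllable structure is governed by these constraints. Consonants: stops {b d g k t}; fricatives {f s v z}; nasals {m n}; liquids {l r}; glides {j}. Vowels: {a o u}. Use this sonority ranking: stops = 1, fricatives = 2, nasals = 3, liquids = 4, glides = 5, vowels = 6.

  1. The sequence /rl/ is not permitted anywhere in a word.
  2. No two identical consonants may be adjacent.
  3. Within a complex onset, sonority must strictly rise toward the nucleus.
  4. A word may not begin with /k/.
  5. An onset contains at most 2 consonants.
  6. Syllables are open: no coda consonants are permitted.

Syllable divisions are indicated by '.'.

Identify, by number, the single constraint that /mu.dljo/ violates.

/mu.dljo/: syllable 2 onset /dlj/ has 3 consonants (> 2).
This is a violation of constraint 5: "An onset contains at most 2 consonants."
The remaining constraints (1, 2, 3, 4, 6) are satisfied.

5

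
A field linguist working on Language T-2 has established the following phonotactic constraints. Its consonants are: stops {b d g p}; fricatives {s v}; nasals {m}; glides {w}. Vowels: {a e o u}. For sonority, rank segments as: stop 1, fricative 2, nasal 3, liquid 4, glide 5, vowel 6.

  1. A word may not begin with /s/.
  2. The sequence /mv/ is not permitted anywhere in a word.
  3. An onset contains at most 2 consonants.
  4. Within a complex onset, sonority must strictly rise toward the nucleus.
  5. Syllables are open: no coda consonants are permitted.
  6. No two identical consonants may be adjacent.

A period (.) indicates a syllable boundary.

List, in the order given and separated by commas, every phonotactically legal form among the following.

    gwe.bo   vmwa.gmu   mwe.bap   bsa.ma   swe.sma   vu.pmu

gwe.bo, bsa.ma, vu.pmu

gwe.bo — σ1 onset /gw/ (1→5 rises), coda /∅/ ok; σ2 onset /b/, coda /∅/ ok → phonotactically legal
vmwa.gmu — violates constraint 3: syllable 1 onset /vmw/ has 3 consonants (> 2) → phonotactically illegal
mwe.bap — violates constraint 5: syllable 2 coda /p/ has 1 consonant (> 0) → phonotactically illegal
bsa.ma — σ1 onset /bs/ (1→2 rises), coda /∅/ ok; σ2 onset /m/, coda /∅/ ok → phonotactically legal
swe.sma — violates constraint 1: word begins with /s/ → phonotactically illegal
vu.pmu — σ1 onset /v/, coda /∅/ ok; σ2 onset /pm/ (1→3 rises), coda /∅/ ok → phonotactically legal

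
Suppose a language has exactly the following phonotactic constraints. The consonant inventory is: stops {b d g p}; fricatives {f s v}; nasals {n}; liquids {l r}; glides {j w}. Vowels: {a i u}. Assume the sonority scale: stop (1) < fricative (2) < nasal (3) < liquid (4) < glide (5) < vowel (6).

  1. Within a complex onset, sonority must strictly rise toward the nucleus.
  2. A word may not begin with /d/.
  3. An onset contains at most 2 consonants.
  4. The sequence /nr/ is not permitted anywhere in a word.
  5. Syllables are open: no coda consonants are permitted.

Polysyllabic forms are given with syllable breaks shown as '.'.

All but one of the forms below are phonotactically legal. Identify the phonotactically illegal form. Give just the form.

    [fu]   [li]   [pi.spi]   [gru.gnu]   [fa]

[fu] — σ1 onset /f/, coda /∅/ ok → phonotactically legal
[li] — σ1 onset /l/, coda /∅/ ok → phonotactically legal
[pi.spi] — violates constraint 1: syllable 2 onset /sp/: /s/ (fricative, 2) → /p/ (stop, 1) does not rise → phonotactically illegal
[gru.gnu] — σ1 onset /gr/ (1→4 rises), coda /∅/ ok; σ2 onset /gn/ (1→3 rises), coda /∅/ ok → phonotactically legal
[fa] — σ1 onset /f/, coda /∅/ ok → phonotactically legal

[pi.spi]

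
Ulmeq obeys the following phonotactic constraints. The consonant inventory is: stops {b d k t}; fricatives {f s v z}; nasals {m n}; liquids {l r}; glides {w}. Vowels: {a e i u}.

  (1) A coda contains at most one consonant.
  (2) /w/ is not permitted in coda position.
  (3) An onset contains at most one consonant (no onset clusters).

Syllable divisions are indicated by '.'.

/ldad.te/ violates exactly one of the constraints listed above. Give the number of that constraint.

3

/ldad.te/: syllable 1 onset /ld/ has 2 consonants (> 1).
This is a violation of constraint 3: "An onset contains at most one consonant (no onset clusters)."
The remaining constraints (1, 2) are satisfied.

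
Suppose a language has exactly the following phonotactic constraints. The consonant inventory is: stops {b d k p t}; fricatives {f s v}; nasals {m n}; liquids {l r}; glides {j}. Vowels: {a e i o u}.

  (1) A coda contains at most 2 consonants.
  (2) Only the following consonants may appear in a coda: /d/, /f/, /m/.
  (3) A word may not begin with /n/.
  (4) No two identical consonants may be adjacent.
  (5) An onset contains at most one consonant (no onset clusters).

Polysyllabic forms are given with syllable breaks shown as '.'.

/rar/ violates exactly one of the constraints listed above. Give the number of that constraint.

2

/rar/: syllable 1 coda contains /r/, which is not a licensed coda consonant.
This is a violation of constraint 2: "Only the following consonants may appear in a coda: /d/, /f/, /m/."
The remaining constraints (1, 3, 4, 5) are satisfied.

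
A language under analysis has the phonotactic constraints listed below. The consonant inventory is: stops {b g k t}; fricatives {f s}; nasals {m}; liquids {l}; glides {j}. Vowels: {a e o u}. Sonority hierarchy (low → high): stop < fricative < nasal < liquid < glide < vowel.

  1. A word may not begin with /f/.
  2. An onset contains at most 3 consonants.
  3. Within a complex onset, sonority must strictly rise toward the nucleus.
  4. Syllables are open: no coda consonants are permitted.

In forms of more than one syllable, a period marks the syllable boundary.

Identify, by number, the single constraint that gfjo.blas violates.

gfjo.blas: syllable 2 coda /s/ has 1 consonant (> 0).
This is a violation of constraint 4: "Syllables are open: no coda consonants are permitted."
The remaining constraints (1, 2, 3) are satisfied.

4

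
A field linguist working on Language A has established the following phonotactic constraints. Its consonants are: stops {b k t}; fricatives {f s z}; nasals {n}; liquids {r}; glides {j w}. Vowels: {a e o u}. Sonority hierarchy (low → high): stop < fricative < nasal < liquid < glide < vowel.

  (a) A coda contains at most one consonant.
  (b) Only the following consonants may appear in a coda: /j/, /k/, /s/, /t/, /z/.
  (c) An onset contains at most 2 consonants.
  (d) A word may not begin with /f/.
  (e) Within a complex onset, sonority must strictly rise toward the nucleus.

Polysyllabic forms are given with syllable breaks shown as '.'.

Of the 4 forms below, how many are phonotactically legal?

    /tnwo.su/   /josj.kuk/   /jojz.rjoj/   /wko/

/tnwo.su/ — violates constraint (c): syllable 1 onset /tnw/ has 3 consonants (> 2) → phonotactically illegal
/josj.kuk/ — violates constraint (a): syllable 1 coda /sj/ has 2 consonants (> 1) → phonotactically illegal
/jojz.rjoj/ — violates constraint (a): syllable 1 coda /jz/ has 2 consonants (> 1) → phonotactically illegal
/wko/ — violates constraint (e): syllable 1 onset /wk/: /w/ (glide, 5) → /k/ (stop, 1) does not rise → phonotactically illegal
No form is phonotactically legal → 0.

0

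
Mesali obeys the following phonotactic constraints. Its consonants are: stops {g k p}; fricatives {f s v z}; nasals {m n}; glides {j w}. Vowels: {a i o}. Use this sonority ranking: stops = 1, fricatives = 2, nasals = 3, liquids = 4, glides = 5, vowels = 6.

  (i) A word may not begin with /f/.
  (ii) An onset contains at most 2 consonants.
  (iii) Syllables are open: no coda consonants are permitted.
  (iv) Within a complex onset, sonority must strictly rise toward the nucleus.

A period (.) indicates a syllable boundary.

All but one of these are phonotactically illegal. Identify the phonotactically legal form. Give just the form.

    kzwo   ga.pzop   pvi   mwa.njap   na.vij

pvi

kzwo — violates constraint (ii): syllable 1 onset /kzw/ has 3 consonants (> 2) → phonotactically illegal
ga.pzop — violates constraint (iii): syllable 2 coda /p/ has 1 consonant (> 0) → phonotactically illegal
pvi — σ1 onset /pv/ (1→2 rises), coda /∅/ ok → phonotactically legal
mwa.njap — violates constraint (iii): syllable 2 coda /p/ has 1 consonant (> 0) → phonotactically illegal
na.vij — violates constraint (iii): syllable 2 coda /j/ has 1 consonant (> 0) → phonotactically illegal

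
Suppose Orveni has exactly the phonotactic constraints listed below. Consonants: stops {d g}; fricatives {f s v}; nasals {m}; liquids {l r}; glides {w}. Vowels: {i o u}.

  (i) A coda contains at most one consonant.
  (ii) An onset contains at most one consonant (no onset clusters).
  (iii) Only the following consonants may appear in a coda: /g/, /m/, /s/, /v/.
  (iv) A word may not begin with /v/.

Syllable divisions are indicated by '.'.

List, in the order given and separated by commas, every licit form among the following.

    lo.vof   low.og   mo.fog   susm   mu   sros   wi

mo.fog, mu, wi

lo.vof — violates constraint (iii): syllable 2 coda contains /f/, which is not a licensed coda consonant → illicit
low.og — violates constraint (iii): syllable 1 coda contains /w/, which is not a licensed coda consonant → illicit
mo.fog — σ1 onset /m/, coda /∅/ ok; σ2 onset /f/, coda /g/ ok → licit
susm — violates constraint (i): syllable 1 coda /sm/ has 2 consonants (> 1) → illicit
mu — σ1 onset /m/, coda /∅/ ok → licit
sros — violates constraint (ii): syllable 1 onset /sr/ has 2 consonants (> 1) → illicit
wi — σ1 onset /w/, coda /∅/ ok → licit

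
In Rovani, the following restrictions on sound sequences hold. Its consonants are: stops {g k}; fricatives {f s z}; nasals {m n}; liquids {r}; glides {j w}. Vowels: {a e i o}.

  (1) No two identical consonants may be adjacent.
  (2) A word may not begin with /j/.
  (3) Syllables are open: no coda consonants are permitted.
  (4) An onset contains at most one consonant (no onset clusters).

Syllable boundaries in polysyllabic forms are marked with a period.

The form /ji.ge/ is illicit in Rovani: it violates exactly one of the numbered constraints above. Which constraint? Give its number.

/ji.ge/: word begins with /j/.
This is a violation of constraint 2: "A word may not begin with /j/."
The remaining constraints (1, 3, 4) are satisfied.

2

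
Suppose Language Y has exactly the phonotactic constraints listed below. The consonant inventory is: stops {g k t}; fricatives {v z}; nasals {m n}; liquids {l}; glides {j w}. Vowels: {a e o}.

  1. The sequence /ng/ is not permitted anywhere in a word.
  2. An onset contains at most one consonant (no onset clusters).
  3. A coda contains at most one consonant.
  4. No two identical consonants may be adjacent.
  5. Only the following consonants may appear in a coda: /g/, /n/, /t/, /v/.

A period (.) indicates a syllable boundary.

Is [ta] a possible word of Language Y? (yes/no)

[ta] — σ1 onset /t/, coda /∅/ ok → well-formed

yes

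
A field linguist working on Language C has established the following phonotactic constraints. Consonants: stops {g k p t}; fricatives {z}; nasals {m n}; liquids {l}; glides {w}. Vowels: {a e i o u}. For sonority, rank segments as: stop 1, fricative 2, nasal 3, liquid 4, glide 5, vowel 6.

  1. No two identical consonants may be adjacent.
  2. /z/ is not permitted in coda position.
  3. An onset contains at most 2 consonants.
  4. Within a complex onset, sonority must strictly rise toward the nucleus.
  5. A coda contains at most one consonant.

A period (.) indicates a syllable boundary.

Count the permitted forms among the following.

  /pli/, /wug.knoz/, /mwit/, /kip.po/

/pli/ — σ1 onset /pl/ (1→4 rises), coda /∅/ ok → permitted
/wug.knoz/ — violates constraint 2: syllable 2 coda contains /z/ → not permitted
/mwit/ — σ1 onset /mw/ (3→5 rises), coda /t/ ok → permitted
/kip.po/ — violates constraint 1: adjacent identical consonants /pp/ → not permitted
Permitted: /pli/, /mwit/ → 2.

2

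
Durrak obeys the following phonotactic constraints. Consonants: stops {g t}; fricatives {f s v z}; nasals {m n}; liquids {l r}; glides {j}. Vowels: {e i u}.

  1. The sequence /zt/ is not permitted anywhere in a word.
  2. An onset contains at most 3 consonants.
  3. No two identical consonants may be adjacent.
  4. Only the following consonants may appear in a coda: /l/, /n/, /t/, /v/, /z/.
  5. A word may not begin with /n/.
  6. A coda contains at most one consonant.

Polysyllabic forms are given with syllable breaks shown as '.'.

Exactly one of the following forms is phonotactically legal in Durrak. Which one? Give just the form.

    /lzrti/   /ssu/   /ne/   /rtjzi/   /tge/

/tge/

/lzrti/ — violates constraint 2: syllable 1 onset /lzrt/ has 4 consonants (> 3) → phonotactically illegal
/ssu/ — violates constraint 3: adjacent identical consonants /ss/ → phonotactically illegal
/ne/ — violates constraint 5: word begins with /n/ → phonotactically illegal
/rtjzi/ — violates constraint 2: syllable 1 onset /rtjz/ has 4 consonants (> 3) → phonotactically illegal
/tge/ — σ1 onset /tg/ (2C), coda /∅/ ok → phonotactically legal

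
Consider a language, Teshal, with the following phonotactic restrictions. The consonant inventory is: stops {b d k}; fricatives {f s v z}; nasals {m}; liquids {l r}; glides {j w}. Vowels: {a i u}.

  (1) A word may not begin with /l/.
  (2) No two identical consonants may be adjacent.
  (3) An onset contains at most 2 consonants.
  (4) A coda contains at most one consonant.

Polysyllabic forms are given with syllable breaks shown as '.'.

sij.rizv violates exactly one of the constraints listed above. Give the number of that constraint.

sij.rizv: syllable 2 coda /zv/ has 2 consonants (> 1).
This is a violation of constraint 4: "A coda contains at most one consonant."
The remaining constraints (1, 2, 3) are satisfied.

4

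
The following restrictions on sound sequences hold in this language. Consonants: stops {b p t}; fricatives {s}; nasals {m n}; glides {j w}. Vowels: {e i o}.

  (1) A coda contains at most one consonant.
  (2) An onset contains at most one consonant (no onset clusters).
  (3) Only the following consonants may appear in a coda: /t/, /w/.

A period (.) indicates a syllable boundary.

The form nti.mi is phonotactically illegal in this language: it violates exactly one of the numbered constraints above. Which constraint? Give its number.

2

nti.mi: syllable 1 onset /nt/ has 2 consonants (> 1).
This is a violation of constraint 2: "An onset contains at most one consonant (no onset clusters)."
The remaining constraints (1, 3) are satisfied.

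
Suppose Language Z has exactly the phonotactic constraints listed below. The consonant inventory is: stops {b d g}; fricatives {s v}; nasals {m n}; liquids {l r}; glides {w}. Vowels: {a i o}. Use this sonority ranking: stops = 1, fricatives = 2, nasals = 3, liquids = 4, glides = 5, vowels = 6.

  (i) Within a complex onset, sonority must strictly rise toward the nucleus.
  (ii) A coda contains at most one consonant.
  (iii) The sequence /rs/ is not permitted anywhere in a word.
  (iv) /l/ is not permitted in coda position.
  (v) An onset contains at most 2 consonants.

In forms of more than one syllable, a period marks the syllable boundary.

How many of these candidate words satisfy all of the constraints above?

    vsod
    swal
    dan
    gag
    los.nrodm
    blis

vsod — violates constraint (i): syllable 1 onset /vs/: /v/ (fricative, 2) → /s/ (fricative, 2) does not rise → phonotactically illegal
swal — violates constraint (iv): syllable 1 coda contains /l/ → phonotactically illegal
dan — σ1 onset /d/, coda /n/ ok → phonotactically legal
gag — σ1 onset /g/, coda /g/ ok → phonotactically legal
los.nrodm — violates constraint (ii): syllable 2 coda /dm/ has 2 consonants (> 1) → phonotactically illegal
blis — σ1 onset /bl/ (1→4 rises), coda /s/ ok → phonotactically legal
Phonotactically legal: dan, gag, blis → 3.

3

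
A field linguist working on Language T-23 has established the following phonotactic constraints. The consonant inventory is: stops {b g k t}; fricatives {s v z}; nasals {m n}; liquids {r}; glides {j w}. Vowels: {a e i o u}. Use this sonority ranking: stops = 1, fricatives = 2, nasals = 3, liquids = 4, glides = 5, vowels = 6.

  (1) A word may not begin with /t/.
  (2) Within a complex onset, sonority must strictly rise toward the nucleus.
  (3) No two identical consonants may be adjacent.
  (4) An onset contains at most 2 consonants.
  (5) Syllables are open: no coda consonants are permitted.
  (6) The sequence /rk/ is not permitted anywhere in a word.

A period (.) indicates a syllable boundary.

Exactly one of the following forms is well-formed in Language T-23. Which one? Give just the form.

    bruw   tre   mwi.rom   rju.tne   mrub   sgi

bruw — violates constraint 5: syllable 1 coda /w/ has 1 consonant (> 0) → ill-formed
tre — violates constraint 1: word begins with /t/ → ill-formed
mwi.rom — violates constraint 5: syllable 2 coda /m/ has 1 consonant (> 0) → ill-formed
rju.tne — σ1 onset /rj/ (4→5 rises), coda /∅/ ok; σ2 onset /tn/ (1→3 rises), coda /∅/ ok → well-formed
mrub — violates constraint 5: syllable 1 coda /b/ has 1 consonant (> 0) → ill-formed
sgi — violates constraint 2: syllable 1 onset /sg/: /s/ (fricative, 2) → /g/ (stop, 1) does not rise → ill-formed

rju.tne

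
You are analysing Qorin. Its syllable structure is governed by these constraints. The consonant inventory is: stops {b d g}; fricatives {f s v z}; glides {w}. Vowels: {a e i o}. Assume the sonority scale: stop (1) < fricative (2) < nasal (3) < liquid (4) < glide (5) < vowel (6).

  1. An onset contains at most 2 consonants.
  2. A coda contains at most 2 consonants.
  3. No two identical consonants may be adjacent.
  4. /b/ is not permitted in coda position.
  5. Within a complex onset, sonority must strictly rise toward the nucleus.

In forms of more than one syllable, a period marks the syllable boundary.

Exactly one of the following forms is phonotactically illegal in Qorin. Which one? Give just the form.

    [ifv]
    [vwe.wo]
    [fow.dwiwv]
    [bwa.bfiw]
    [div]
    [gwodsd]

[gwodsd]

[ifv] — σ1 onset /∅/, coda /fv/ (2C) ok → phonotactically legal
[vwe.wo] — σ1 onset /vw/ (2→5 rises), coda /∅/ ok; σ2 onset /w/, coda /∅/ ok → phonotactically legal
[fow.dwiwv] — σ1 onset /f/, coda /w/ ok; σ2 onset /dw/ (1→5 rises), coda /wv/ (2C) ok → phonotactically legal
[bwa.bfiw] — σ1 onset /bw/ (1→5 rises), coda /∅/ ok; σ2 onset /bf/ (1→2 rises), coda /w/ ok → phonotactically legal
[div] — σ1 onset /d/, coda /v/ ok → phonotactically legal
[gwodsd] — violates constraint 2: syllable 1 coda /dsd/ has 3 consonants (> 2) → phonotactically illegal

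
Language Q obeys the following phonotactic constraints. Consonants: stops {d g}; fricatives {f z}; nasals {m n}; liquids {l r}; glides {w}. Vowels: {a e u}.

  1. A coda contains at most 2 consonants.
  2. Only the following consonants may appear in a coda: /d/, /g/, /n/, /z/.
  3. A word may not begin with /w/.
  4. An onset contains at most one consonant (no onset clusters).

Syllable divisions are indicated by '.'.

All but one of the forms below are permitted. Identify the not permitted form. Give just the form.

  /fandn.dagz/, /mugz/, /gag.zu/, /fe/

/fandn.dagz/

/fandn.dagz/ — violates constraint 1: syllable 1 coda /ndn/ has 3 consonants (> 2) → not permitted
/mugz/ — σ1 onset /m/, coda /gz/ (2C) ok → permitted
/gag.zu/ — σ1 onset /g/, coda /g/ ok; σ2 onset /z/, coda /∅/ ok → permitted
/fe/ — σ1 onset /f/, coda /∅/ ok → permitted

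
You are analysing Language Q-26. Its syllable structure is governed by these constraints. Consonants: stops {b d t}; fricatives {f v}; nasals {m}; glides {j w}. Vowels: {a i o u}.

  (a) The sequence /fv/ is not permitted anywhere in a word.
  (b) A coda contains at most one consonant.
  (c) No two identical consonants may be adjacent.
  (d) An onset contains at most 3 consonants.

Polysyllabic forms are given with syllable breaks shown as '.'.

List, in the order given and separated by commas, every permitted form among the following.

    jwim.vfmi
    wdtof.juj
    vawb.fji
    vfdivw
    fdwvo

jwim.vfmi, wdtof.juj

jwim.vfmi — σ1 onset /jw/ (2C), coda /m/ ok; σ2 onset /vfm/ (3C), coda /∅/ ok → permitted
wdtof.juj — σ1 onset /wdt/ (3C), coda /f/ ok; σ2 onset /j/, coda /j/ ok → permitted
vawb.fji — violates constraint (b): syllable 1 coda /wb/ has 2 consonants (> 1) → not permitted
vfdivw — violates constraint (b): syllable 1 coda /vw/ has 2 consonants (> 1) → not permitted
fdwvo — violates constraint (d): syllable 1 onset /fdwv/ has 4 consonants (> 3) → not permitted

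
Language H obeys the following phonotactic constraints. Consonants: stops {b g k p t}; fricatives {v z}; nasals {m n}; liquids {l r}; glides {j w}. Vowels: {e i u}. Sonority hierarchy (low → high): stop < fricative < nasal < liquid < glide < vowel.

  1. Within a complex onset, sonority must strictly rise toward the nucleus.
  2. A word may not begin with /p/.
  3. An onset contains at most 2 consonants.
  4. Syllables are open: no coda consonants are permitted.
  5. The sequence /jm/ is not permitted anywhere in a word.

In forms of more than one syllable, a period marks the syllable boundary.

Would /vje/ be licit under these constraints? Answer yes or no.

/vje/ — σ1 onset /vj/ (2→5 rises), coda /∅/ ok → licit

yes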